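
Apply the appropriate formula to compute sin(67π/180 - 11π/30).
sin(67π/180 - 11π/30) = sin 67π/180 cos 11π/30 - cos 67π/180 sin 11π/30 = 0.01745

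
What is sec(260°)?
sec(260°) = -5.759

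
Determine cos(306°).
cos(306°) = 0.5878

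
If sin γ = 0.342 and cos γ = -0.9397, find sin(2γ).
sin(2γ) = 2 sin γ cos γ = -0.6428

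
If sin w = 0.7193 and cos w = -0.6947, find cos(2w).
cos(2w) = cos²w - sin²w = -0.03478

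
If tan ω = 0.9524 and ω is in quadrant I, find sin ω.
sin ω = 0.6897 (using tan²ω + 1 = sec²ω)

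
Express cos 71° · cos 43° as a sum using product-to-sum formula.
cos 71° cos 43° = (1/2)[cos(71°-43°) + cos(71°+43°)]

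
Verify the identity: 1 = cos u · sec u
RHS = cos u · (1/cos u) = 1 = LHS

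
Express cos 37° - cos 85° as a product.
cos 37° - cos 85° = -2 sin(61°) sin(-24°)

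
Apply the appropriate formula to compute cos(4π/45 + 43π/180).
cos(4π/45 + 43π/180) = cos 4π/45 cos 43π/180 - sin 4π/45 sin 43π/180 = 0.515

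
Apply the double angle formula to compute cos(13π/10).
cos(13π/10) = cos²13π/20 - sin²13π/20 = -0.5878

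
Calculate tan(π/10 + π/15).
tan(π/10 + π/15) = (tan π/10 + tan π/15)/(1 - tan π/10 tan π/15) = √3/3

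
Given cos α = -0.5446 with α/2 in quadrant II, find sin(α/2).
sin(α/2) = ±√((1 - cos α)/2); positive since α/2 ∈ QII, so sin(α/2) = 0.8788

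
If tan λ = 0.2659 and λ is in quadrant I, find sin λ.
sin λ = 0.257 (using tan²λ + 1 = sec²λ)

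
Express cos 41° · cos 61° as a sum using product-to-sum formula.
cos 41° cos 61° = (1/2)[cos(41°-61°) + cos(41°+61°)]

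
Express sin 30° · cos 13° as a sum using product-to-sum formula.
sin 30° cos 13° = (1/2)[sin(30°+13°) + sin(30°-13°)]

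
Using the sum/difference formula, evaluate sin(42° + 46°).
sin(42° + 46°) = sin 42° cos 46° + cos 42° sin 46° = 0.9994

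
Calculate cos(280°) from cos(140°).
cos(280°) = 1 - 2sin²140° = 0.1736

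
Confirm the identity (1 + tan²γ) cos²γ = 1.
LHS = sec²γ · cos²γ = (1/cos²γ) · cos²γ = 1 = RHS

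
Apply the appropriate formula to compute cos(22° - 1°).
cos(22° - 1°) = cos 22° cos 1° + sin 22° sin 1° = 0.9336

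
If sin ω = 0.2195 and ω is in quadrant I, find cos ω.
cos ω = 0.9756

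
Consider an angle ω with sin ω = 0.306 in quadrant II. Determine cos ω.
cos ω = ±√(1 - sin²ω) = -0.952 (negative in QII)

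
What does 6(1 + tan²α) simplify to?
6(1 + tan²α) = 6(sec²α) (using Pythagorean identity)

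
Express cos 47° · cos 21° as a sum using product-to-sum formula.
cos 47° cos 21° = (1/2)[cos(47°-21°) + cos(47°+21°)]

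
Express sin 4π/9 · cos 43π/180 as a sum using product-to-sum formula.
sin 4π/9 cos 43π/180 = (1/2)[sin(4π/9+43π/180) + sin(4π/9-43π/180)]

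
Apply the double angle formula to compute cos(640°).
cos(640°) = 1 - 2sin²320° = 0.1736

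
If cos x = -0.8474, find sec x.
sec x = 1/cos x = -1.18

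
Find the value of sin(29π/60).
sin(29π/60) = 0.9986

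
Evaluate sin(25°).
sin(25°) = 0.4226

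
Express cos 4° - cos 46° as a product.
cos 4° - cos 46° = -2 sin(25°) sin(-21°)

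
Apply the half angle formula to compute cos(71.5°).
cos(71.5°) = √((1 + cos 143°)/2) = 0.3173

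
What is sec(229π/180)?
sec(229π/180) = -1.524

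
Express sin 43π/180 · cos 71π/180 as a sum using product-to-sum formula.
sin 43π/180 cos 71π/180 = (1/2)[sin(43π/180+71π/180) + sin(43π/180-71π/180)]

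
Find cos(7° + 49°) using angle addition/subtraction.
cos(7° + 49°) = cos 7° cos 49° - sin 7° sin 49° = 0.5592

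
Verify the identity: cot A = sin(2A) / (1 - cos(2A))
RHS = 2 sin A cos A / (2sin²A) = cos A/sin A = cot A = LHS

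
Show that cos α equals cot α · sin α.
RHS = (cos α/sin α) · sin α = cos α = LHS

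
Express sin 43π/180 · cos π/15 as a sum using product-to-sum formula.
sin 43π/180 cos π/15 = (1/2)[sin(43π/180+π/15) + sin(43π/180-π/15)]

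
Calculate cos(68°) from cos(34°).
cos(68°) = cos²34° - sin²34° = 0.3746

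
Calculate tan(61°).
tan(61°) = 1.804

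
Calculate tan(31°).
tan(31°) = 0.6009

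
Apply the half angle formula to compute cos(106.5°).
cos(106.5°) = -√((1 + cos 213°)/2) = -0.284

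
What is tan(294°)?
tan(294°) = -2.246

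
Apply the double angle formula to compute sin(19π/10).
sin(19π/10) = 2 sin 19π/20 cos 19π/20 = -0.309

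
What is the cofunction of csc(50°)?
csc(50°) = sec(90° - 50°) = sec(40°)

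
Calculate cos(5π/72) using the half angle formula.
cos(5π/72) = √((1 + cos 5π/36)/2) = 0.9763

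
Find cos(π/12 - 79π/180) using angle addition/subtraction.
cos(π/12 - 79π/180) = cos π/12 cos 79π/180 + sin π/12 sin 79π/180 = 0.4384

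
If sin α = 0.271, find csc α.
csc α = 1/sin α = 3.69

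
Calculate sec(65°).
sec(65°) = 2.366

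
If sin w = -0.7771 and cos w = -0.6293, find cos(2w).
cos(2w) = cos²w - sin²w = -0.2079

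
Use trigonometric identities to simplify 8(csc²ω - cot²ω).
8(csc²ω - cot²ω) = 8 (using Pythagorean identity)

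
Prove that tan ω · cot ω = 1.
LHS = (sin ω/cos ω) · (cos ω/sin ω) = 1 = RHS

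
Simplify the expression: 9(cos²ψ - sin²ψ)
9(cos²ψ - sin²ψ) = 9(cos(2ψ)) (using Double angle)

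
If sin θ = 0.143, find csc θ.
csc θ = 1/sin θ = 6.993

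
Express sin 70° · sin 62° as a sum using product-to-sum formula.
sin 70° sin 62° = (1/2)[cos(70°-62°) - cos(70°+62°)]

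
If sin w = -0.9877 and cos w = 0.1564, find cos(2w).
cos(2w) = cos²w - sin²w = -0.9511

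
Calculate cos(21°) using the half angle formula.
cos(21°) = √((1 + cos 42°)/2) = 0.9336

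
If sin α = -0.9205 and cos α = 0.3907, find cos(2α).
cos(2α) = cos²α - sin²α = -0.6947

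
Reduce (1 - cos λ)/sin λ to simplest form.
(1 - cos λ)/sin λ = tan(λ/2) (using Half angle)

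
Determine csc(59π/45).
csc(59π/45) = -1.206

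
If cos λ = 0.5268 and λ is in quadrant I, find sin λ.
sin λ = 0.85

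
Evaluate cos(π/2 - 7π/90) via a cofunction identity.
cos(π/2 - 7π/90) = sin(7π/90) = 0.2419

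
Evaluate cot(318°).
cot(318°) = -1.111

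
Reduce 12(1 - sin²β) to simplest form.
12(1 - sin²β) = 12(cos²β) (using Pythagorean identity)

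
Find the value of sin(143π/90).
sin(143π/90) = -0.9613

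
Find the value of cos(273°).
cos(273°) = 0.05234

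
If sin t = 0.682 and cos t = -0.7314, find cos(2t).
cos(2t) = cos²t - sin²t = 0.06982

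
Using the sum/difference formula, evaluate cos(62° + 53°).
cos(62° + 53°) = cos 62° cos 53° - sin 62° sin 53° = -0.4226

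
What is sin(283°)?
sin(283°) = -0.9744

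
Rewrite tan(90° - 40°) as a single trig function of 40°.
tan(90° - 40°) = cot(40°)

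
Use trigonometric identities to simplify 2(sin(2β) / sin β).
2(sin(2β) / sin β) = 2(2 cos β) (using Double angle)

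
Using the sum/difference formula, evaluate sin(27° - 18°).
sin(27° - 18°) = sin 27° cos 18° - cos 27° sin 18° = 0.1564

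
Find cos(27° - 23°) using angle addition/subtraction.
cos(27° - 23°) = cos 27° cos 23° + sin 27° sin 23° = 0.9976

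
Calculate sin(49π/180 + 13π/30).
sin(49π/180 + 13π/30) = sin 49π/180 cos 13π/30 + cos 49π/180 sin 13π/30 = 0.7986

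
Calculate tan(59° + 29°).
tan(59° + 29°) = (tan 59° + tan 29°)/(1 - tan 59° tan 29°) = 28.64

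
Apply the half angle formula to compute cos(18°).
cos(18°) = √((1 + cos 36°)/2) = 0.9511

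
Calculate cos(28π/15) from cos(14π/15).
cos(28π/15) = cos²14π/15 - sin²14π/15 = 0.9135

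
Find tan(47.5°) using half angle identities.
tan(47.5°) = sin 95° / (1 + cos 95°) = 1.091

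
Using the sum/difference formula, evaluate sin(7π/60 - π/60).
sin(7π/60 - π/60) = sin 7π/60 cos π/60 - cos 7π/60 sin π/60 = 0.309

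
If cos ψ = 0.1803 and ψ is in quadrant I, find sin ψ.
sin ψ = 0.9836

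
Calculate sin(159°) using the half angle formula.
sin(159°) = √((1 - cos 318°)/2) = 0.3584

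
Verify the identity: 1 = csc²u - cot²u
RHS = 1/sin²u - cos²u/sin²u = (1 - cos²u)/sin²u = sin²u/sin²u = 1 = LHS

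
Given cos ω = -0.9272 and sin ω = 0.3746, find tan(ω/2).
tan(ω/2) = sin ω / (1 + cos ω) = 5.146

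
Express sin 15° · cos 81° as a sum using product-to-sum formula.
sin 15° cos 81° = (1/2)[sin(15°+81°) + sin(15°-81°)]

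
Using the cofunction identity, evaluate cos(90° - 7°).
cos(90° - 7°) = sin(7°) = 0.1219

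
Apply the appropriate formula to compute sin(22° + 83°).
sin(22° + 83°) = sin 22° cos 83° + cos 22° sin 83° = (√6+√2)/4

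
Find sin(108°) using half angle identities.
sin(108°) = √((1 - cos 216°)/2) = 0.9511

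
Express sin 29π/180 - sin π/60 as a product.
sin 29π/180 - sin π/60 = 2 cos(4π/45) sin(13π/180)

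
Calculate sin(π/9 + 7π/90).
sin(π/9 + 7π/90) = sin π/9 cos 7π/90 + cos π/9 sin 7π/90 = 0.5592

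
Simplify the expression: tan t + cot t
tan t + cot t = sec t csc t (using Quotient identities)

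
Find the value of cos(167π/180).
cos(167π/180) = -0.9744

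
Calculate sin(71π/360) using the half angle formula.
sin(71π/360) = √((1 - cos 71π/180)/2) = 0.5807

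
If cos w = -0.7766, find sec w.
sec w = 1/cos w = -1.288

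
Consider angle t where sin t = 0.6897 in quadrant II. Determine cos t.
cos t = ±√(1 - sin²t) = -0.7241 (negative in QII)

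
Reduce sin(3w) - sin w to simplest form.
sin(3w) - sin w = 2 cos(2w) sin w (using Sum-to-product)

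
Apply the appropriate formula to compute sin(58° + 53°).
sin(58° + 53°) = sin 58° cos 53° + cos 58° sin 53° = 0.9336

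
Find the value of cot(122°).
cot(122°) = -0.6249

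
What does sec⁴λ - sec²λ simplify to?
sec⁴λ - sec²λ = tan⁴λ + tan²λ (using Pythagorean)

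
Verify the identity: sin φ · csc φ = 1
LHS = sin φ · (1/sin φ) = 1 = RHS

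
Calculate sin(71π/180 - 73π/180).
sin(71π/180 - 73π/180) = sin 71π/180 cos 73π/180 - cos 71π/180 sin 73π/180 = -0.0349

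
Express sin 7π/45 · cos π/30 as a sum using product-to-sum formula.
sin 7π/45 cos π/30 = (1/2)[sin(7π/45+π/30) + sin(7π/45-π/30)]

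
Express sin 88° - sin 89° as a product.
sin 88° - sin 89° = 2 cos(88.5°) sin(-0.5°)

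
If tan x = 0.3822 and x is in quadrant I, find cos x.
cos x = 0.9341 (using tan²x + 1 = sec²x)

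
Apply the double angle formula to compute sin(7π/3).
sin(7π/3) = 2 sin 7π/6 cos 7π/6 = √3/2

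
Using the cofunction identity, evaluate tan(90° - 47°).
tan(90° - 47°) = cot(47°) = 0.9325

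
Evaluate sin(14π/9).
sin(14π/9) = -0.9848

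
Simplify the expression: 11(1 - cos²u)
11(1 - cos²u) = 11(sin²u) (using Pythagorean identity)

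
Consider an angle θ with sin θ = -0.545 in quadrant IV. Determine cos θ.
cos θ = √(1 - sin²θ) = 0.8384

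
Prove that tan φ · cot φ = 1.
LHS = (sin φ/cos φ) · (cos φ/sin φ) = 1 = RHS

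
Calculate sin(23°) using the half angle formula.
sin(23°) = √((1 - cos 46°)/2) = 0.3907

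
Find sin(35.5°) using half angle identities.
sin(35.5°) = √((1 - cos 71°)/2) = 0.5807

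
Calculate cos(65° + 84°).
cos(65° + 84°) = cos 65° cos 84° - sin 65° sin 84° = -0.8572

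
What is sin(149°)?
sin(149°) = 0.515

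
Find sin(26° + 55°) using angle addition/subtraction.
sin(26° + 55°) = sin 26° cos 55° + cos 26° sin 55° = 0.9877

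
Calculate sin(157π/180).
sin(157π/180) = 0.3907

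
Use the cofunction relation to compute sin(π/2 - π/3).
sin(π/2 - π/3) = cos(π/3) = 1/2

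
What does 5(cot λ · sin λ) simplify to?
5(cot λ · sin λ) = 5(cos λ) (using Quotient identity)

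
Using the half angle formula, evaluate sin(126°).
sin(126°) = √((1 - cos 252°)/2) = 0.809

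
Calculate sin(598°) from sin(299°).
sin(598°) = 2 sin 299° cos 299° = -0.848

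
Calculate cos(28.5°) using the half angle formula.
cos(28.5°) = √((1 + cos 57°)/2) = 0.8788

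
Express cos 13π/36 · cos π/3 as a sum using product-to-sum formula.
cos 13π/36 cos π/3 = (1/2)[cos(13π/36-π/3) + cos(13π/36+π/3)]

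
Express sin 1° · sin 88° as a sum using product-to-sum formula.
sin 1° sin 88° = (1/2)[cos(1°-88°) - cos(1°+88°)]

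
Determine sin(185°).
sin(185°) = -0.08716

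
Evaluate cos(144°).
cos(144°) = -0.809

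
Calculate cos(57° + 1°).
cos(57° + 1°) = cos 57° cos 1° - sin 57° sin 1° = 0.5299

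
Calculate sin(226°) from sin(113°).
sin(226°) = 2 sin 113° cos 113° = -0.7193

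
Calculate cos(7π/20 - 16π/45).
cos(7π/20 - 16π/45) = cos 7π/20 cos 16π/45 + sin 7π/20 sin 16π/45 = 0.9998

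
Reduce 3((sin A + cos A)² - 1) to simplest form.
3((sin A + cos A)² - 1) = 3(sin(2A)) (using Pythagorean + double angle)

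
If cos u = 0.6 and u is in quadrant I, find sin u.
sin u = 0.8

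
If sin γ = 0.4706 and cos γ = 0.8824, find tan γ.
tan γ = sin γ / cos γ = 0.5333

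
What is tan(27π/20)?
tan(27π/20) = 1.963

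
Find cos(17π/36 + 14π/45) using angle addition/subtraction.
cos(17π/36 + 14π/45) = cos 17π/36 cos 14π/45 - sin 17π/36 sin 14π/45 = -0.7771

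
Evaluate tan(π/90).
tan(π/90) = 0.03492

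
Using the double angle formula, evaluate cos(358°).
cos(358°) = 1 - 2sin²179° = 0.9994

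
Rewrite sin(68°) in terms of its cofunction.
sin(68°) = cos(90° - 68°) = cos(22°)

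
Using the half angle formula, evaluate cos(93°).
cos(93°) = -√((1 + cos 186°)/2) = -0.05234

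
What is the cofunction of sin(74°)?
sin(74°) = cos(90° - 74°) = cos(16°)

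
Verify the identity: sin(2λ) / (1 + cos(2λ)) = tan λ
LHS = 2 sin λ cos λ / (2cos²λ) = sin λ/cos λ = tan λ = RHS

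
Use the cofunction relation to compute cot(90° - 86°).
cot(90° - 86°) = tan(86°) = 14.3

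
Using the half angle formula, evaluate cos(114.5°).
cos(114.5°) = -√((1 + cos 229°)/2) = -0.4147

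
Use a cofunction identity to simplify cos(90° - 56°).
cos(90° - 56°) = sin(56°)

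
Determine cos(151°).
cos(151°) = -0.8746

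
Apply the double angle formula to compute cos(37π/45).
cos(37π/45) = cos²37π/90 - sin²37π/90 = -0.848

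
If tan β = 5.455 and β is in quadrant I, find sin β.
sin β = 0.9836 (using tan²β + 1 = sec²β)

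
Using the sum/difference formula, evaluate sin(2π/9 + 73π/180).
sin(2π/9 + 73π/180) = sin 2π/9 cos 73π/180 + cos 2π/9 sin 73π/180 = 0.9205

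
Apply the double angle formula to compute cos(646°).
cos(646°) = cos²323° - sin²323° = 0.2756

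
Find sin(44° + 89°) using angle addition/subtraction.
sin(44° + 89°) = sin 44° cos 89° + cos 44° sin 89° = 0.7314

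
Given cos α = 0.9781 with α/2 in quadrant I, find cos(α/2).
cos(α/2) = ±√((1 + cos α)/2); positive since α/2 ∈ QI, so cos(α/2) = 0.9945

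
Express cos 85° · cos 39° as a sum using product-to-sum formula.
cos 85° cos 39° = (1/2)[cos(85°-39°) + cos(85°+39°)]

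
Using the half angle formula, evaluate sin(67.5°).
sin(67.5°) = √((1 - cos 135°)/2) = √(2+√2)/2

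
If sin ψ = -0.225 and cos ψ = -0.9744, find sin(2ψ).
sin(2ψ) = 2 sin ψ cos ψ = 0.4385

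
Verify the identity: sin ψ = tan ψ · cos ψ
RHS = (sin ψ/cos ψ) · cos ψ = sin ψ = LHS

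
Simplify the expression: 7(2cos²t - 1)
7(2cos²t - 1) = 7(cos(2t)) (using Double angle)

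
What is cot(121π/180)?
cot(121π/180) = -0.6009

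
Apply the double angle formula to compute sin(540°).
sin(540°) = 2 sin 270° cos 270° = 0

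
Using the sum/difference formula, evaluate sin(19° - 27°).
sin(19° - 27°) = sin 19° cos 27° - cos 19° sin 27° = -0.1392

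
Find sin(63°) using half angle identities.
sin(63°) = √((1 - cos 126°)/2) = 0.891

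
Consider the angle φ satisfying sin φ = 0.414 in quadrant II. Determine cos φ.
cos φ = ±√(1 - sin²φ) = -0.9103 (negative in QII)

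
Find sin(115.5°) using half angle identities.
sin(115.5°) = √((1 - cos 231°)/2) = 0.9026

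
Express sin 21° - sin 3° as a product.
sin 21° - sin 3° = 2 cos(12°) sin(9°)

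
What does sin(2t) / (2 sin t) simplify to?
sin(2t) / (2 sin t) = cos t (using Double angle)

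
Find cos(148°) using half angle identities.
cos(148°) = -√((1 + cos 296°)/2) = -0.848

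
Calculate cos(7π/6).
cos(7π/6) = -√3/2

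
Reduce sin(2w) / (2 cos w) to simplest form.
sin(2w) / (2 cos w) = sin w (using Double angle)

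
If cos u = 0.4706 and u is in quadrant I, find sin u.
sin u = 0.8823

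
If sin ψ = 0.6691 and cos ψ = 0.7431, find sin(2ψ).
sin(2ψ) = 2 sin ψ cos ψ = 0.9944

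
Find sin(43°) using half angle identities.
sin(43°) = √((1 - cos 86°)/2) = 0.682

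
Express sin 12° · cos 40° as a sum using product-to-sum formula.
sin 12° cos 40° = (1/2)[sin(12°+40°) + sin(12°-40°)]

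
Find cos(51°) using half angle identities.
cos(51°) = √((1 + cos 102°)/2) = 0.6293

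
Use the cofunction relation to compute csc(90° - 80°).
csc(90° - 80°) = sec(80°) = 5.759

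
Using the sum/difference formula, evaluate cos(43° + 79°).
cos(43° + 79°) = cos 43° cos 79° - sin 43° sin 79° = -0.5299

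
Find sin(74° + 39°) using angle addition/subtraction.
sin(74° + 39°) = sin 74° cos 39° + cos 74° sin 39° = 0.9205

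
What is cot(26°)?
cot(26°) = 2.05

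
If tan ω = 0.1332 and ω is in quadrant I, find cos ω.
cos ω = 0.9912 (using tan²ω + 1 = sec²ω)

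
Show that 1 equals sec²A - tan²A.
RHS = 1/cos²A - sin²A/cos²A = (1 - sin²A)/cos²A = cos²A/cos²A = 1 = LHS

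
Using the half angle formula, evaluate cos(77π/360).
cos(77π/360) = √((1 + cos 77π/180)/2) = 0.7826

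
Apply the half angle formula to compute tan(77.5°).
tan(77.5°) = sin 155° / (1 + cos 155°) = 4.511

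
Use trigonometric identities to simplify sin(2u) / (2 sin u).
sin(2u) / (2 sin u) = cos u (using Double angle)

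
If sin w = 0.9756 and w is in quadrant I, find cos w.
cos w = 0.2196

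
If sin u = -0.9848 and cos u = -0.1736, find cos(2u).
cos(2u) = cos²u - sin²u = -0.9397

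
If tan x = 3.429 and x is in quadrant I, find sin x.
sin x = 0.96 (using tan²x + 1 = sec²x)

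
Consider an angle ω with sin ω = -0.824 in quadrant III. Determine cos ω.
cos ω = ±√(1 - sin²ω) = -0.5666 (negative in QIII)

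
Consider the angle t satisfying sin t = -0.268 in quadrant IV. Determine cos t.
cos t = √(1 - sin²t) = 0.9634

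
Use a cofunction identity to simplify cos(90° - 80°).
cos(90° - 80°) = sin(80°)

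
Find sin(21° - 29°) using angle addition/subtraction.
sin(21° - 29°) = sin 21° cos 29° - cos 21° sin 29° = -0.1392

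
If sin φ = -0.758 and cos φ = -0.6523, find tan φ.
tan φ = sin φ / cos φ = 1.162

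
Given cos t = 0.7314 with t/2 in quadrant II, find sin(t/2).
sin(t/2) = ±√((1 - cos t)/2); positive since t/2 ∈ QII, so sin(t/2) = 0.3665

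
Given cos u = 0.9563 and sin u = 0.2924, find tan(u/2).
tan(u/2) = sin u / (1 + cos u) = 0.1495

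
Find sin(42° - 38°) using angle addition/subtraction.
sin(42° - 38°) = sin 42° cos 38° - cos 42° sin 38° = 0.06976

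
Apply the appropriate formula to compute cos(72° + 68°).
cos(72° + 68°) = cos 72° cos 68° - sin 72° sin 68° = -0.766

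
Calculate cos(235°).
cos(235°) = -0.5736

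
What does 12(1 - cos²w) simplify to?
12(1 - cos²w) = 12(sin²w) (using Pythagorean identity)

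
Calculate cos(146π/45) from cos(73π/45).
cos(146π/45) = cos²73π/45 - sin²73π/45 = -0.7193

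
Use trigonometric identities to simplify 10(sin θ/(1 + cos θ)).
10(sin θ/(1 + cos θ)) = 10(tan(θ/2)) (using Half angle)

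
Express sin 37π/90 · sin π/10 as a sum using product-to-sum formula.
sin 37π/90 sin π/10 = (1/2)[cos(37π/90-π/10) - cos(37π/90+π/10)]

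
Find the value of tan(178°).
tan(178°) = -0.03492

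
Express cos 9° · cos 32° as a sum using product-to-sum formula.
cos 9° cos 32° = (1/2)[cos(9°-32°) + cos(9°+32°)]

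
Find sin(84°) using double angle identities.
sin(84°) = 2 sin 42° cos 42° = 0.9945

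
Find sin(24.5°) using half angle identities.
sin(24.5°) = √((1 - cos 49°)/2) = 0.4147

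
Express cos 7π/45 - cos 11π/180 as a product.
cos 7π/45 - cos 11π/180 = -2 sin(13π/120) sin(17π/360)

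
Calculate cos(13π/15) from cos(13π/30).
cos(13π/15) = cos²13π/30 - sin²13π/30 = -0.9135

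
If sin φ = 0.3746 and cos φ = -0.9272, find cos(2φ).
cos(2φ) = cos²φ - sin²φ = 0.7194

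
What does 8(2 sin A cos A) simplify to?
8(2 sin A cos A) = 8(sin(2A)) (using Double angle)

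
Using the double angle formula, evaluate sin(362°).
sin(362°) = 2 sin 181° cos 181° = 0.0349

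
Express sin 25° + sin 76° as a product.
sin 25° + sin 76° = 2 sin(50.5°) cos(-25.5°)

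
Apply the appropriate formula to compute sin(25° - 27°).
sin(25° - 27°) = sin 25° cos 27° - cos 25° sin 27° = -0.0349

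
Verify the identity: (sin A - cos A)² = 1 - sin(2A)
LHS = sin²A - 2 sin A cos A + cos²A = (sin²A + cos²A) - 2 sin A cos A = 1 - sin(2A) = RHS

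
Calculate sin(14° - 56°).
sin(14° - 56°) = sin 14° cos 56° - cos 14° sin 56° = -0.6691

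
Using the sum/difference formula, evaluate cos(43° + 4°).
cos(43° + 4°) = cos 43° cos 4° - sin 43° sin 4° = 0.682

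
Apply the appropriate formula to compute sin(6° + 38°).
sin(6° + 38°) = sin 6° cos 38° + cos 6° sin 38° = 0.6947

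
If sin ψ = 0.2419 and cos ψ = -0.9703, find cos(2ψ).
cos(2ψ) = cos²ψ - sin²ψ = 0.883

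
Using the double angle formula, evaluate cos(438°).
cos(438°) = cos²219° - sin²219° = 0.2079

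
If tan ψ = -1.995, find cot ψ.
cot ψ = 1/tan ψ = -0.5013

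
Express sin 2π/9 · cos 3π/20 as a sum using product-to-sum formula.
sin 2π/9 cos 3π/20 = (1/2)[sin(2π/9+3π/20) + sin(2π/9-3π/20)]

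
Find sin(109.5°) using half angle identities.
sin(109.5°) = √((1 - cos 219°)/2) = 0.9426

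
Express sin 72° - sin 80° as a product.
sin 72° - sin 80° = 2 cos(76°) sin(-4°)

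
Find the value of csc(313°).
csc(313°) = -1.367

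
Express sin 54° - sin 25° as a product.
sin 54° - sin 25° = 2 cos(39.5°) sin(14.5°)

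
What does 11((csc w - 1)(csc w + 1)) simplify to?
11((csc w - 1)(csc w + 1)) = 11(cot²w) (using Diff. of squares)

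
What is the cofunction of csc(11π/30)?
csc(11π/30) = sec(π/2 - 11π/30) = sec(2π/15)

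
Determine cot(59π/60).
cot(59π/60) = -19.08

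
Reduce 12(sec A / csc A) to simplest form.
12(sec A / csc A) = 12(tan A) (using Reciprocal identities)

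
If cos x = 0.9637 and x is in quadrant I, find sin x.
sin x = 0.267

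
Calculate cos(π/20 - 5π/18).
cos(π/20 - 5π/18) = cos π/20 cos 5π/18 + sin π/20 sin 5π/18 = 0.7547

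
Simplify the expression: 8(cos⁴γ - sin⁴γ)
8(cos⁴γ - sin⁴γ) = 8(cos(2γ)) (using Factoring + double angle)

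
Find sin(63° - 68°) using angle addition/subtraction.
sin(63° - 68°) = sin 63° cos 68° - cos 63° sin 68° = -0.08716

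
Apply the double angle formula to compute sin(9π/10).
sin(9π/10) = 2 sin 9π/20 cos 9π/20 = 0.309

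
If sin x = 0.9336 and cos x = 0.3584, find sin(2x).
sin(2x) = 2 sin x cos x = 0.6692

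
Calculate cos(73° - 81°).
cos(73° - 81°) = cos 73° cos 81° + sin 73° sin 81° = 0.9903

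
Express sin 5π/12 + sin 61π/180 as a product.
sin 5π/12 + sin 61π/180 = 2 sin(17π/45) cos(7π/180)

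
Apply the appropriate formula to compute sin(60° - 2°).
sin(60° - 2°) = sin 60° cos 2° - cos 60° sin 2° = 0.848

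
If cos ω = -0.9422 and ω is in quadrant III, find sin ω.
sin ω = -0.3351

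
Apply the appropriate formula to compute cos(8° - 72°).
cos(8° - 72°) = cos 8° cos 72° + sin 8° sin 72° = 0.4384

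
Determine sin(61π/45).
sin(61π/45) = -0.8988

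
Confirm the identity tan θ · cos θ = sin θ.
LHS = (sin θ/cos θ) · cos θ = sin θ = RHS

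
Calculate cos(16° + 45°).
cos(16° + 45°) = cos 16° cos 45° - sin 16° sin 45° = 0.4848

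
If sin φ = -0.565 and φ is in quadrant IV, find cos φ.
cos φ = 0.8251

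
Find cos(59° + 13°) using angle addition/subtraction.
cos(59° + 13°) = cos 59° cos 13° - sin 59° sin 13° = 0.309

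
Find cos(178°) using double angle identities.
cos(178°) = cos²89° - sin²89° = -0.9994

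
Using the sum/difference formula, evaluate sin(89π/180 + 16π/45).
sin(89π/180 + 16π/45) = sin 89π/180 cos 16π/45 + cos 89π/180 sin 16π/45 = 0.454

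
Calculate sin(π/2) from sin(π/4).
sin(π/2) = 2 sin π/4 cos π/4 = 1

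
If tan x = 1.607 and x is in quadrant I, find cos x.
cos x = 0.5283 (using tan²x + 1 = sec²x)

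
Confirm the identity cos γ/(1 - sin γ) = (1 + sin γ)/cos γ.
RHS = (1 + sin γ)(1 - sin γ) / (cos γ(1 - sin γ)) = (1 - sin²γ) / (cos γ(1 - sin γ)) = cos²γ / (cos γ(1 - sin γ)) = cos γ/(1 - sin γ) = LHS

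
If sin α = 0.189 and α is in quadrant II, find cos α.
cos α = -0.982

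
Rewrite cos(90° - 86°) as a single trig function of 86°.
cos(90° - 86°) = sin(86°)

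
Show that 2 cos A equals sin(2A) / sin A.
RHS = 2 sin A cos A / sin A = 2 cos A = LHS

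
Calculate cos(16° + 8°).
cos(16° + 8°) = cos 16° cos 8° - sin 16° sin 8° = 0.9135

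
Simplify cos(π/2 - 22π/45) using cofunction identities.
cos(π/2 - 22π/45) = sin(22π/45)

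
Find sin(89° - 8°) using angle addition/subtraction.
sin(89° - 8°) = sin 89° cos 8° - cos 89° sin 8° = 0.9877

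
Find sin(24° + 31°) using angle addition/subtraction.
sin(24° + 31°) = sin 24° cos 31° + cos 24° sin 31° = 0.8192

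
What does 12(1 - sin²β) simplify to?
12(1 - sin²β) = 12(cos²β) (using Pythagorean identity)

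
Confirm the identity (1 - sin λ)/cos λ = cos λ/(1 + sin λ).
LHS = (1 - sin λ)(1 + sin λ) / (cos λ(1 + sin λ)) = (1 - sin²λ) / (cos λ(1 + sin λ)) = cos²λ / (cos λ(1 + sin λ)) = cos λ/(1 + sin λ) = RHS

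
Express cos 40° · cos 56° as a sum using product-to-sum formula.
cos 40° cos 56° = (1/2)[cos(40°-56°) + cos(40°+56°)]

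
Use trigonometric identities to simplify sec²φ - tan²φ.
sec²φ - tan²φ = 1 (using Pythagorean identity)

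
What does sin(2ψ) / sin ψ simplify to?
sin(2ψ) / sin ψ = 2 cos ψ (using Double angle)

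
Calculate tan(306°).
tan(306°) = -1.376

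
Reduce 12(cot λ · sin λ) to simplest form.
12(cot λ · sin λ) = 12(cos λ) (using Quotient identity)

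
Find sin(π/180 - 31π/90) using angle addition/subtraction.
sin(π/180 - 31π/90) = sin π/180 cos 31π/90 - cos π/180 sin 31π/90 = -0.8746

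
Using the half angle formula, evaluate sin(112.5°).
sin(112.5°) = √((1 - cos 225°)/2) = √(2+√2)/2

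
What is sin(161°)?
sin(161°) = 0.3256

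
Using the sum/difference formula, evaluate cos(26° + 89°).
cos(26° + 89°) = cos 26° cos 89° - sin 26° sin 89° = -0.4226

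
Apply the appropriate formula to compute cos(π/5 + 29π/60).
cos(π/5 + 29π/60) = cos π/5 cos 29π/60 - sin π/5 sin 29π/60 = -0.5446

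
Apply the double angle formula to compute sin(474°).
sin(474°) = 2 sin 237° cos 237° = 0.9135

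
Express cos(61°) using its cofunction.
cos(61°) = sin(90° - 61°) = sin(29°)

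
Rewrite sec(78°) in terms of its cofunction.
sec(78°) = csc(90° - 78°) = csc(12°)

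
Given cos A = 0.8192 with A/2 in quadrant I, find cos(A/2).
cos(A/2) = ±√((1 + cos A)/2); positive since A/2 ∈ QI, so cos(A/2) = 0.9537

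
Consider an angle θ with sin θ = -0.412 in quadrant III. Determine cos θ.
cos θ = ±√(1 - sin²θ) = -0.9112 (negative in QIII)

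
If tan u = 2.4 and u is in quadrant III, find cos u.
cos u = -0.3846 (using tan²u + 1 = sec²u)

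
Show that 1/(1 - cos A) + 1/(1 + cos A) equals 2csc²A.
LHS = [(1 + cos A) + (1 - cos A)] / [(1 - cos A)(1 + cos A)] = 2/(1 - cos²A) = 2/sin²A = 2csc²A = RHS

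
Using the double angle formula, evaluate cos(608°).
cos(608°) = cos²304° - sin²304° = -0.3746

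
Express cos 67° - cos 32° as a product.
cos 67° - cos 32° = -2 sin(49.5°) sin(17.5°)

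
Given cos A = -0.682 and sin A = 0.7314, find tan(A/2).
tan(A/2) = sin A / (1 + cos A) = 2.3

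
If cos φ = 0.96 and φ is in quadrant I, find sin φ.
sin φ = 0.28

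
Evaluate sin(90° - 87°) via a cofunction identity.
sin(90° - 87°) = cos(87°) = 0.05234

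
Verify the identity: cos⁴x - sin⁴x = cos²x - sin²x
LHS = (cos²x - sin²x)(cos²x + sin²x) = (cos²x - sin²x) · 1 = cos²x - sin²x = RHS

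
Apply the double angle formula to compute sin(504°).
sin(504°) = 2 sin 252° cos 252° = 0.5878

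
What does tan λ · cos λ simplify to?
tan λ · cos λ = sin λ (using Quotient identity)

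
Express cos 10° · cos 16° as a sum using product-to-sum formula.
cos 10° cos 16° = (1/2)[cos(10°-16°) + cos(10°+16°)]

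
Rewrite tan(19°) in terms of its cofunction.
tan(19°) = cot(90° - 19°) = cot(71°)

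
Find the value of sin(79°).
sin(79°) = 0.9816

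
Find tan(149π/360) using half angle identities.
tan(149π/360) = sin 149π/180 / (1 + cos 149π/180) = 3.606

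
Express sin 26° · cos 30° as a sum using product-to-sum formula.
sin 26° cos 30° = (1/2)[sin(26°+30°) + sin(26°-30°)]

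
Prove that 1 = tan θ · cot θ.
RHS = (sin θ/cos θ) · (cos θ/sin θ) = 1 = LHS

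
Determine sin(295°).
sin(295°) = -0.9063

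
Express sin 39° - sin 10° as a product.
sin 39° - sin 10° = 2 cos(24.5°) sin(14.5°)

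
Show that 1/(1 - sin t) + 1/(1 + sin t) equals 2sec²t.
LHS = [(1 + sin t) + (1 - sin t)] / [(1 - sin t)(1 + sin t)] = 2/(1 - sin²t) = 2/cos²t = 2sec²t = RHS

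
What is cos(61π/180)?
cos(61π/180) = 0.4848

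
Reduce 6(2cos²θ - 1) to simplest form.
6(2cos²θ - 1) = 6(cos(2θ)) (using Double angle)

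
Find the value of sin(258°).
sin(258°) = -0.9781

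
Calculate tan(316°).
tan(316°) = -0.9657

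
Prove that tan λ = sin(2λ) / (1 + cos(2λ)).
RHS = 2 sin λ cos λ / (2cos²λ) = sin λ/cos λ = tan λ = LHS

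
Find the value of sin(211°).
sin(211°) = -0.515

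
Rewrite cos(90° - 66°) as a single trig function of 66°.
cos(90° - 66°) = sin(66°)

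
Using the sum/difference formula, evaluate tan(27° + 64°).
tan(27° + 64°) = (tan 27° + tan 64°)/(1 - tan 27° tan 64°) = -57.29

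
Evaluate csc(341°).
csc(341°) = -3.072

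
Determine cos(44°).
cos(44°) = 0.7193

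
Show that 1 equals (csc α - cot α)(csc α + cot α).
RHS = csc²α - cot²α = (1 + cot²α) - cot²α = 1 = LHS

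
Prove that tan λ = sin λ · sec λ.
RHS = sin λ · (1/cos λ) = sin λ/cos λ = tan λ = LHS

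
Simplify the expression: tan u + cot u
tan u + cot u = sec u csc u (using Quotient identities)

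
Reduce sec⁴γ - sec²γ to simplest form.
sec⁴γ - sec²γ = tan⁴γ + tan²γ (using Pythagorean)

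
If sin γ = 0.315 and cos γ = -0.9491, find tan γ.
tan γ = sin γ / cos γ = -0.3319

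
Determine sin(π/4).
sin(π/4) = √2/2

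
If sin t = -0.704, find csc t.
csc t = 1/sin t = -1.42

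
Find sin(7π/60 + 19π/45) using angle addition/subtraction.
sin(7π/60 + 19π/45) = sin 7π/60 cos 19π/45 + cos 7π/60 sin 19π/45 = 0.9925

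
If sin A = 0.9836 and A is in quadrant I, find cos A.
cos A = 0.1804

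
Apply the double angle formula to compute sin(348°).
sin(348°) = 2 sin 174° cos 174° = -0.2079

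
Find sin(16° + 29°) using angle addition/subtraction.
sin(16° + 29°) = sin 16° cos 29° + cos 16° sin 29° = √2/2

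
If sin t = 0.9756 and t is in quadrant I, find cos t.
cos t = 0.2196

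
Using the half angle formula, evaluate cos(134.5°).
cos(134.5°) = -√((1 + cos 269°)/2) = -0.7009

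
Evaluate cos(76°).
cos(76°) = 0.2419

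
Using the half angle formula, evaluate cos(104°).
cos(104°) = -√((1 + cos 208°)/2) = -0.2419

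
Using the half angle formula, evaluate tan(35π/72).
tan(35π/72) = sin 35π/36 / (1 + cos 35π/36) = 22.9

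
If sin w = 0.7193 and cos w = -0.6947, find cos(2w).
cos(2w) = cos²w - sin²w = -0.03478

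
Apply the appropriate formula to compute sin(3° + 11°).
sin(3° + 11°) = sin 3° cos 11° + cos 3° sin 11° = 0.2419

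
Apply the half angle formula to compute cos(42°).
cos(42°) = √((1 + cos 84°)/2) = 0.7431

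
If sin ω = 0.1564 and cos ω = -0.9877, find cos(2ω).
cos(2ω) = cos²ω - sin²ω = 0.9511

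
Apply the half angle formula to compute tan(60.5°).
tan(60.5°) = sin 121° / (1 + cos 121°) = 1.767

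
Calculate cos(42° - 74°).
cos(42° - 74°) = cos 42° cos 74° + sin 42° sin 74° = 0.848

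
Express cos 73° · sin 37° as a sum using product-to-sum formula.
cos 73° sin 37° = (1/2)[sin(73°+37°) - sin(73°-37°)]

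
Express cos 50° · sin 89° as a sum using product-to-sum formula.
cos 50° sin 89° = (1/2)[sin(50°+89°) - sin(50°-89°)]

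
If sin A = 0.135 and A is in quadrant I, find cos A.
cos A = 0.9908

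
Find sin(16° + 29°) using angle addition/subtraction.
sin(16° + 29°) = sin 16° cos 29° + cos 16° sin 29° = √2/2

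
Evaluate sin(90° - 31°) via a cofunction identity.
sin(90° - 31°) = cos(31°) = 0.8572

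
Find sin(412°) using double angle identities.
sin(412°) = 2 sin 206° cos 206° = 0.788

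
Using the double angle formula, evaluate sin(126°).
sin(126°) = 2 sin 63° cos 63° = 0.809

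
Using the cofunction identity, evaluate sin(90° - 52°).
sin(90° - 52°) = cos(52°) = 0.6157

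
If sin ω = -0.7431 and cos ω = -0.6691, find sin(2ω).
sin(2ω) = 2 sin ω cos ω = 0.9944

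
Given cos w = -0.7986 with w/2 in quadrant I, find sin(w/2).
sin(w/2) = ±√((1 - cos w)/2); positive since w/2 ∈ QI, so sin(w/2) = 0.9483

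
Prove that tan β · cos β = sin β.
LHS = (sin β/cos β) · cos β = sin β = RHS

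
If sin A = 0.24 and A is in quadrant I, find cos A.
cos A = 0.9708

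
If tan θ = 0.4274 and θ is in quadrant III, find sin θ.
sin θ = -0.393 (using tan²θ + 1 = sec²θ)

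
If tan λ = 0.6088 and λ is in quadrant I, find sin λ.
sin λ = 0.52 (using tan²λ + 1 = sec²λ)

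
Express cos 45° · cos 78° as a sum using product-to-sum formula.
cos 45° cos 78° = (1/2)[cos(45°-78°) + cos(45°+78°)]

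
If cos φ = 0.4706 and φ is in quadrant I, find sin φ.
sin φ = 0.8823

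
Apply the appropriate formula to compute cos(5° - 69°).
cos(5° - 69°) = cos 5° cos 69° + sin 5° sin 69° = 0.4384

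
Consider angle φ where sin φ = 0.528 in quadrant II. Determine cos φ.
cos φ = ±√(1 - sin²φ) = -0.8492 (negative in QII)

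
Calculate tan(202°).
tan(202°) = 0.404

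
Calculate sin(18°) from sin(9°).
sin(18°) = 2 sin 9° cos 9° = 0.309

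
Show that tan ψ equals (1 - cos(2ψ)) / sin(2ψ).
RHS = 2sin²ψ / (2 sin ψ cos ψ) = sin ψ/cos ψ = tan ψ = LHS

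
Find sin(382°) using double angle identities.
sin(382°) = 2 sin 191° cos 191° = 0.3746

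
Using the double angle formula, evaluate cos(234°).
cos(234°) = cos²117° - sin²117° = -0.5878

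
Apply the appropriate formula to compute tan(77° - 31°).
tan(77° - 31°) = (tan 77° - tan 31°)/(1 + tan 77° tan 31°) = 1.036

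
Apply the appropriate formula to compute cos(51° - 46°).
cos(51° - 46°) = cos 51° cos 46° + sin 51° sin 46° = 0.9962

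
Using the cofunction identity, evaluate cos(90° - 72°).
cos(90° - 72°) = sin(72°) = 0.9511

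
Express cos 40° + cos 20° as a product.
cos 40° + cos 20° = 2 cos(30°) cos(10°)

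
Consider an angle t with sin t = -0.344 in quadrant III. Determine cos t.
cos t = ±√(1 - sin²t) = -0.939 (negative in QIII)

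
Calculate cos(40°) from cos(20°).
cos(40°) = cos²20° - sin²20° = 0.766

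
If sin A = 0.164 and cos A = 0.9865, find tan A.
tan A = sin A / cos A = 0.1662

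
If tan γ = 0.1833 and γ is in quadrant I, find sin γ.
sin γ = 0.1803 (using tan²γ + 1 = sec²γ)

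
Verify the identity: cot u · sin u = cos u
LHS = (cos u/sin u) · sin u = cos u = RHS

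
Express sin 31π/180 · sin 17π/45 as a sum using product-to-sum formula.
sin 31π/180 sin 17π/45 = (1/2)[cos(31π/180-17π/45) - cos(31π/180+17π/45)]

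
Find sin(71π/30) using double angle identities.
sin(71π/30) = 2 sin 71π/60 cos 71π/60 = 0.9135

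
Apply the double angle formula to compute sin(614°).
sin(614°) = 2 sin 307° cos 307° = -0.9613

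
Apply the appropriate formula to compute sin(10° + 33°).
sin(10° + 33°) = sin 10° cos 33° + cos 10° sin 33° = 0.682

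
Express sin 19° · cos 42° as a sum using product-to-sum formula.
sin 19° cos 42° = (1/2)[sin(19°+42°) + sin(19°-42°)]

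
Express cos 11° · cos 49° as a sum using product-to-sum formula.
cos 11° cos 49° = (1/2)[cos(11°-49°) + cos(11°+49°)]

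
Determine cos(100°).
cos(100°) = -0.1736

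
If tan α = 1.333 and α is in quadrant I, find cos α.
cos α = 0.6001 (using tan²α + 1 = sec²α)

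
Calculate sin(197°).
sin(197°) = -0.2924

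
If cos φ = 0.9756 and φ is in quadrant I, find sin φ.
sin φ = 0.2196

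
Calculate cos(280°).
cos(280°) = 0.1736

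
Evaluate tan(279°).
tan(279°) = -6.314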